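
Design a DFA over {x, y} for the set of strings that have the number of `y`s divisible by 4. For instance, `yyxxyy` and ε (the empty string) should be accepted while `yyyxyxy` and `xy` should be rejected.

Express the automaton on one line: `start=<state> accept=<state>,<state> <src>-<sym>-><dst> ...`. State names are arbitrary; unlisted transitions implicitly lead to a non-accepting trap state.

start=s0 accept=s0 s0-x->s0 s0-y->s1 s1-x->s1 s1-y->s2 s2-x->s2 s2-y->s3 s3-x->s3 s3-y->s0

The only thing that matters is how many `y`s have appeared, reduced mod 4. Use one state per residue: s0 for 0, …, s3 for 3. Reading `y` moves to the next residue; anything else stays put. s0 is accepting.
With 4 states:
        x   y  
>* s0   s0  s1 
   s1   s1  s2 
   s2   s2  s3 
   s3   s3  s0 
(> = start, * = accepting)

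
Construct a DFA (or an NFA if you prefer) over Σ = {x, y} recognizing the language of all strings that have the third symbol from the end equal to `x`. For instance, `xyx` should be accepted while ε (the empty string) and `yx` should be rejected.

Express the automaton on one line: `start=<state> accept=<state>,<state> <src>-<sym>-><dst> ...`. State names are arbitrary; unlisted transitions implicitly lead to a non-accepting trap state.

start=q0 accept=q7,q8,q9,q10 q0-x->q1 q0-y->q2 q1-x->q3 q1-y->q4 q2-x->q5 q2-y->q6 q3-x->q7 q3-y->q8 q4-x->q9 q4-y->q10 q5-x->q11 q5-y->q12 q6-x->q13 q6-y->q14 q7-x->q7 q7-y->q8 q8-x->q9 q8-y->q10 q9-x->q11 q9-y->q12 q10-x->q13 q10-y->q14 q11-x->q7 q11-y->q8 q12-x->q9 q12-y->q10 q13-x->q11 q13-y->q12 q14-x->q13 q14-y->q14

Because acceptance depends on a position counted from the end, the machine has to buffer the most recent 3 symbols. Make each state the string of the last up-to-3 symbols read; on input `x` shift the window left and append `x`. Accept when the buffered window has length 3 and begins with `x`.
15 states suffice.
          x    y  
>  q0     q1   q2 
   q1     q3   q4 
   q2     q5   q6 
   q3     q7   q8 
   q4     q9  q10 
   q5    q11  q12 
   q6    q13  q14 
 * q7     q7   q8 
 * q8     q9  q10 
 * q9    q11  q12 
 * q10   q13  q14 
   q11    q7   q8 
   q12    q9  q10 
   q13   q11  q12 
   q14   q13  q14 
(> = start, * = accepting)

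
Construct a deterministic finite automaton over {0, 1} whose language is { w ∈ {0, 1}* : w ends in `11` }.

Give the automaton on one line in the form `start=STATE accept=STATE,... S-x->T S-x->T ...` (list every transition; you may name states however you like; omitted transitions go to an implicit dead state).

start=s0 accept=s2 s0-0->s0 s0-1->s1 s1-0->s0 s1-1->s2 s2-0->s0 s2-1->s2

Let each state record the length of the longest suffix of the input read so far that is also a prefix of `11`. s1 means the last symbol is `1`; s2 means the last 2 symbols are `11`. Accept only at s2, where the string currently ends in `11`.
        0   1  
>  s0   s0  s1 
   s1   s0  s2 
 * s2   s0  s2 
(> = start, * = accepting)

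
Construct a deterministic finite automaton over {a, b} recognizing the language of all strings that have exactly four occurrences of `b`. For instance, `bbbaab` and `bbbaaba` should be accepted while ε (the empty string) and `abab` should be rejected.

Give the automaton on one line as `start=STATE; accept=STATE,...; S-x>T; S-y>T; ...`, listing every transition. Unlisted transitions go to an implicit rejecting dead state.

Count `b`s, saturating at 5: states s0 through s4 mean 0 through 4 `b`s seen; s5 means more than 4. Each `b` increments (capped at s5); other symbols loop. Accept from {s4}.
A 6-state machine:
        a   b  
>  s0   s0  s1 
   s1   s1  s2 
   s2   s2  s3 
   s3   s3  s4 
 * s4   s4  s5 
   s5   s5  s5 
(> = start, * = accepting)

start=s0; accept=s4; s0-a>s0; s0-b>s1; s1-a>s1; s1-b>s2; s2-a>s2; s2-b>s3; s3-a>s3; s3-b>s4; s4-a>s4; s4-b>s5; s5-a>s5; s5-b>s5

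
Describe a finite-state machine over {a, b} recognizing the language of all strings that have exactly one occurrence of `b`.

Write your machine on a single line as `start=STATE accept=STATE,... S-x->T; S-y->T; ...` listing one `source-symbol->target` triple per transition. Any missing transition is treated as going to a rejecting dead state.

Only the number of `b`s matters, and only up to 2. Make a chain q0 → q1 → q2 advanced by each `b` (with q2 absorbing); every other symbol self-loops. The accepting set is {q1}.
A 3-state machine:
        a   b  
>  q0   q0  q1 
 * q1   q1  q2 
   q2   q2  q2 
(> = start, * = accepting)

start=q0; accept=q1; q0-a->q0; q0-b->q1; q1-a->q1; q1-b->q2; q2-a->q2; q2-b->q2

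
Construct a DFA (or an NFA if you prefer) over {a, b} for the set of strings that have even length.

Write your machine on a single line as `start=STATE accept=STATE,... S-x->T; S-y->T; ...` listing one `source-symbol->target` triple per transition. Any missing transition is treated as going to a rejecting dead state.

start=q0; accept=q0; q0-a->q1; q0-b->q1; q1-a->q0; q1-b->q0

Only the length mod 2 matters, so use a 2-cycle: from any state, every input symbol moves to the next state, wrapping q1 back to q0. Mark q0 accepting.
2 states suffice.
        a   b  
>* q0   q1  q1 
   q1   q0  q0 
(> = start, * = accepting)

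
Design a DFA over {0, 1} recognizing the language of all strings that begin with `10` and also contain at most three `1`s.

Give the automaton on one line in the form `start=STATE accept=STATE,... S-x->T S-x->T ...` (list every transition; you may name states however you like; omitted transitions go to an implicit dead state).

Handle the two conditions separately and then intersect. One (4 states) tracks whether the input so far still matches the prefix `10`; the other (5 states) tracks the count of `1`s, saturating at 4. Each combined state is a pair, one component from each; accept when both components accept.
An 11-state machine:
          0    1  
>  s0     s1   s2 
   s1     s1   s3 
   s2     s4   s5 
   s3     s3   s5 
 * s4     s4   s6 
   s5     s5   s7 
 * s6     s6   s8 
   s7     s7   s9 
 * s8     s8  s10 
   s9     s9   s9 
   s10   s10  s10 
(> = start, * = accepting)

start=s0 accept=s4,s6,s8 s0-0->s1 s0-1->s2 s1-0->s1 s1-1->s3 s2-0->s4 s2-1->s5 s3-0->s3 s3-1->s5 s4-0->s4 s4-1->s6 s5-0->s5 s5-1->s7 s6-0->s6 s6-1->s8 s7-0->s7 s7-1->s9 s8-0->s8 s8-1->s10 s9-0->s9 s9-1->s9 s10-0->s10 s10-1->s10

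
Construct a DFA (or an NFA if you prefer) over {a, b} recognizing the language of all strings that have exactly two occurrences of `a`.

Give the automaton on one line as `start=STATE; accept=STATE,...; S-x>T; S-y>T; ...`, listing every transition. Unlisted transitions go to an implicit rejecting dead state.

start=q0; accept=q2; q0-a>q1; q0-b>q0; q1-a>q2; q1-b>q1; q2-a>q3; q2-b>q2; q3-a>q3; q3-b>q3

Count `a`s, saturating at 3: states q0 through q2 mean 0 through 2 `a`s seen; q3 means more than 2. Each `a` increments (capped at q3); other symbols loop. Accept from {q2}.
        a   b  
>  q0   q1  q0 
   q1   q2  q1 
 * q2   q3  q2 
   q3   q3  q3 
(> = start, * = accepting)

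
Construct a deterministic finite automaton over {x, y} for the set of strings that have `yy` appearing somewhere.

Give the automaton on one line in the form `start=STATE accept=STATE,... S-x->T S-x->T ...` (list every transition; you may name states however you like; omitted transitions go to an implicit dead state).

start=s0 accept=s2 s0-x->s0 s0-y->s1 s1-x->s0 s1-y->s2 s2-x->s2 s2-y->s2

States s0..s1 record the length of the longest prefix of `yy` that matches the current input suffix. Reaching s2 means `yy` has been seen, and we stay there forever. Accept from s2.
With 3 states:
        x   y  
>  s0   s0  s1 
   s1   s0  s2 
 * s2   s2  s2 
(> = start, * = accepting)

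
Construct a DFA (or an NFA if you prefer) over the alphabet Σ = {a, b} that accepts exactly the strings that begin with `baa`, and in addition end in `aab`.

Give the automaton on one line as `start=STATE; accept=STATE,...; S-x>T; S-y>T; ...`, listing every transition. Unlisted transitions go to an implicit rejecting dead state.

start=q0; accept=q8; q0-a>q1; q0-b>q2; q1-a>q3; q1-b>q4; q2-a>q5; q2-b>q4; q3-a>q3; q3-b>q6; q4-a>q1; q4-b>q4; q5-a>q7; q5-b>q4; q6-a>q1; q6-b>q4; q7-a>q7; q7-b>q8; q8-a>q9; q8-b>q10; q9-a>q7; q9-b>q10; q10-a>q9; q10-b>q10

Build one automaton per condition and run them in lockstep. One (5 states) tracks whether the input so far still matches the prefix `baa`; the other (4 states) tracks how much of the suffix `aab` has currently been matched. Each combined state is a pair, one component from each; accept when both components accept.
11 states suffice.
          a    b  
>  q0     q1   q2 
   q1     q3   q4 
   q2     q5   q4 
   q3     q3   q6 
   q4     q1   q4 
   q5     q7   q4 
   q6     q1   q4 
   q7     q7   q8 
 * q8     q9  q10 
   q9     q7  q10 
   q10    q9  q10 
(> = start, * = accepting)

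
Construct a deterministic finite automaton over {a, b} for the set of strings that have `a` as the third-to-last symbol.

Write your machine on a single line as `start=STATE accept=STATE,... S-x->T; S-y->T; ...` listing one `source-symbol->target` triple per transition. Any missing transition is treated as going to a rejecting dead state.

start=q0; accept=q7,q8,q9,q10; q0-a->q1; q0-b->q2; q1-a->q3; q1-b->q4; q2-a->q5; q2-b->q6; q3-a->q7; q3-b->q8; q4-a->q9; q4-b->q10; q5-a->q11; q5-b->q12; q6-a->q13; q6-b->q14; q7-a->q7; q7-b->q8; q8-a->q9; q8-b->q10; q9-a->q11; q9-b->q12; q10-a->q13; q10-b->q14; q11-a->q7; q11-b->q8; q12-a->q9; q12-b->q10; q13-a->q11; q13-b->q12; q14-a->q13; q14-b->q14

A DFA must remember the last 3 symbols (since which symbol is third-to-last isn't known until the input ends). Use one state per possible window of the last ≤3 symbols; accept from those whose window starts with `a`.
A 15-state machine:
          a    b  
>  q0     q1   q2 
   q1     q3   q4 
   q2     q5   q6 
   q3     q7   q8 
   q4     q9  q10 
   q5    q11  q12 
   q6    q13  q14 
 * q7     q7   q8 
 * q8     q9  q10 
 * q9    q11  q12 
 * q10   q13  q14 
   q11    q7   q8 
   q12    q9  q10 
   q13   q11  q12 
   q14   q13  q14 
(> = start, * = accepting)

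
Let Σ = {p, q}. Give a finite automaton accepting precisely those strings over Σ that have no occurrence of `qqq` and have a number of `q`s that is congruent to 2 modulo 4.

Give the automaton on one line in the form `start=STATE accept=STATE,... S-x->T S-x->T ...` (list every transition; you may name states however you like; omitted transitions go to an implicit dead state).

Handle the two conditions separately and then intersect. The first has 4 states tracking partial matches of the forbidden pattern `qqq`; the second has 4 states tracking the count of `q`s modulo 4. A product state is a pair (one from each), accepting exactly when both do. After merging equivalent states the machine shrinks.
A 13-state machine:
          p    q  
>  S0     S0   S1 
   S1     S2   S3 
   S2     S2   S4 
 * S3     S5   S6 
 * S4     S5   S7 
 * S5     S5   S8 
   S6     S6   S6 
   S7     S9   S6 
   S8     S9  S10 
   S9     S9  S11 
   S10    S0   S6 
   S11    S0  S12 
   S12    S2   S6 
(> = start, * = accepting)

start=S0 accept=S3,S4,S5 S0-p->S0 S0-q->S1 S1-p->S2 S1-q->S3 S2-p->S2 S2-q->S4 S3-p->S5 S3-q->S6 S4-p->S5 S4-q->S7 S5-p->S5 S5-q->S8 S6-p->S6 S6-q->S6 S7-p->S9 S7-q->S6 S8-p->S9 S8-q->S10 S9-p->S9 S9-q->S11 S10-p->S0 S10-q->S6 S11-p->S0 S11-q->S12 S12-p->S2 S12-q->S6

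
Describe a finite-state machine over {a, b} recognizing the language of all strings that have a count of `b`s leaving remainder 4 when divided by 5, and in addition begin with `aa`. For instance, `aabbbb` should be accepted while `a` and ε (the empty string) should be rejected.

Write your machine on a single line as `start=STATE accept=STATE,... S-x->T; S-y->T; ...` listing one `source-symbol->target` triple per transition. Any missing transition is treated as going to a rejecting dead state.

Build one automaton per condition and run them in lockstep. One (5 states) tracks the count of `b`s modulo 5; the other (4 states) tracks whether the input so far still matches the prefix `aa`. Each combined state is a pair, one component from each; accept when both components accept. Minimizing collapses redundant product states.
With 8 states:
        a   b  
>  S0   S1  S2 
   S1   S3  S2 
   S2   S2  S2 
   S3   S3  S4 
   S4   S4  S5 
   S5   S5  S6 
   S6   S6  S7 
 * S7   S7  S3 
(> = start, * = accepting)

start=S0; accept=S7; S0-a->S1; S0-b->S2; S1-a->S3; S1-b->S2; S2-a->S2; S2-b->S2; S3-a->S3; S3-b->S4; S4-a->S4; S4-b->S5; S5-a->S5; S5-b->S6; S6-a->S6; S6-b->S7; S7-a->S7; S7-b->S3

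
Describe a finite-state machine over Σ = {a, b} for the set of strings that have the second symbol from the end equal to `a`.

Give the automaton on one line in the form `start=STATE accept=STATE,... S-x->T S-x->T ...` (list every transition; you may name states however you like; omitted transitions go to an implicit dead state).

Because acceptance depends on a position counted from the end, the machine has to buffer the most recent 2 symbols. Make each state the string of the last up-to-2 symbols read; on input `x` shift the window left and append `x`. Accept when the buffered window has length 2 and begins with `a`.
7 states suffice.
        a   b  
>  q0   q1  q2 
   q1   q3  q4 
   q2   q5  q6 
 * q3   q3  q4 
 * q4   q5  q6 
   q5   q3  q4 
   q6   q5  q6 
(> = start, * = accepting)

start=q0 accept=q3,q4 q0-a->q1 q0-b->q2 q1-a->q3 q1-b->q4 q2-a->q5 q2-b->q6 q3-a->q3 q3-b->q4 q4-a->q5 q4-b->q6 q5-a->q3 q5-b->q4 q6-a->q5 q6-b->q6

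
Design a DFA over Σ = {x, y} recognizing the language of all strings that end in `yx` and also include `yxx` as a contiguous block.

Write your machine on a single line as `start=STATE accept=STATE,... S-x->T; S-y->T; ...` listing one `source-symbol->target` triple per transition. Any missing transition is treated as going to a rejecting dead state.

Run two small machines in parallel and take their product. One (3 states) tracks how much of the suffix `yx` has currently been matched; the other (4 states) tracks whether and how much of `yxx` has been seen. Each combined state is a pair, one component from each; accept when both components accept.
A 6-state machine:
       x  y 
>  A   A  B 
   B   C  B 
   C   D  B 
   D   D  E 
   E   F  E 
 * F   D  E 
(> = start, * = accepting)

start=A; accept=F; A-x->A; A-y->B; B-x->C; B-y->B; C-x->D; C-y->B; D-x->D; D-y->E; E-x->F; E-y->E; F-x->D; F-y->E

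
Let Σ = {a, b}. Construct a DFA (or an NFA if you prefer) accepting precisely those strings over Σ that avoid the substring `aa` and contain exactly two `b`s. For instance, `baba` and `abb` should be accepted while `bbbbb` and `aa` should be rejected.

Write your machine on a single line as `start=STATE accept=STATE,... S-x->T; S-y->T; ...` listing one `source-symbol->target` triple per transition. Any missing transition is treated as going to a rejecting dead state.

start=s0; accept=s5,s7; s0-a->s1; s0-b->s2; s1-a->s3; s1-b->s2; s2-a->s4; s2-b->s5; s3-a->s3; s3-b->s6; s4-a->s6; s4-b->s5; s5-a->s7; s5-b->s8; s6-a->s6; s6-b->s9; s7-a->s9; s7-b->s8; s8-a->s10; s8-b->s8; s9-a->s9; s9-b->s11; s10-a->s11; s10-b->s8; s11-a->s11; s11-b->s11

Run two small machines in parallel and take their product. One (3 states) tracks partial matches of the forbidden pattern `aa`; the other (4 states) tracks the count of `b`s, saturating at 3. Each combined state is a pair, one component from each; accept when both components accept.
With 12 states:
          a    b  
>  s0     s1   s2 
   s1     s3   s2 
   s2     s4   s5 
   s3     s3   s6 
   s4     s6   s5 
 * s5     s7   s8 
   s6     s6   s9 
 * s7     s9   s8 
   s8    s10   s8 
   s9     s9  s11 
   s10   s11   s8 
   s11   s11  s11 
(> = start, * = accepting)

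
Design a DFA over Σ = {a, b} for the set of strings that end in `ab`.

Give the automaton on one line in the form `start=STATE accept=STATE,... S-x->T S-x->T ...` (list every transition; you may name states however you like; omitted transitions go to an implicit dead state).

start=S0 accept=S2 S0-a->S1 S0-b->S0 S1-a->S1 S1-b->S2 S2-a->S1 S2-b->S0

Remember how much of `ab` the current input suffix matches. State S0 means no match yet; S1 means the last symbol is `a`; S2 means the last 2 symbols are `ab`. Only S2 accepts. On a mismatch, fall back to the longest proper suffix that is still a prefix of `ab`.
        a   b  
>  S0   S1  S0 
   S1   S1  S2 
 * S2   S1  S0 
(> = start, * = accepting)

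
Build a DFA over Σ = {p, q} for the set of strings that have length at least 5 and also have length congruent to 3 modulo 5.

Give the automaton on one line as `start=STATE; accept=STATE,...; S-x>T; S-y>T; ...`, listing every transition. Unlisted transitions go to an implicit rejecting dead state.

Handle the two conditions separately and then intersect. One (7 states) tracks the input length, saturating at 6; the other (5 states) tracks the input length modulo 5. Each combined state is a pair, one component from each; accept when both components accept.
With 11 states:
          p    q  
>  s0     s1   s1 
   s1     s2   s2 
   s2     s3   s3 
   s3     s4   s4 
   s4     s5   s5 
   s5     s6   s6 
   s6     s7   s7 
   s7     s8   s8 
 * s8     s9   s9 
   s9    s10  s10 
   s10    s6   s6 
(> = start, * = accepting)

start=s0; accept=s8; s0-p>s1; s0-q>s1; s1-p>s2; s1-q>s2; s2-p>s3; s2-q>s3; s3-p>s4; s3-q>s4; s4-p>s5; s4-q>s5; s5-p>s6; s5-q>s6; s6-p>s7; s6-q>s7; s7-p>s8; s7-q>s8; s8-p>s9; s8-q>s9; s9-p>s10; s9-q>s10; s10-p>s6; s10-q>s6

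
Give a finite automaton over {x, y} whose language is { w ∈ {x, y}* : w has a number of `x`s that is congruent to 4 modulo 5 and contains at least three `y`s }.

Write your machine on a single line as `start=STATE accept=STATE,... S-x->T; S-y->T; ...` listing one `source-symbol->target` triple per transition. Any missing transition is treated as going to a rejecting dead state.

Run two small machines in parallel and take their product. One (5 states) tracks the count of `x`s modulo 5; the other (5 states) tracks the count of `y`s, saturating at 4. Each combined state is a pair, one component from each; accept when both components accept. After merging equivalent states the machine shrinks.
          x    y  
>  s0     s1   s2 
   s1     s3   s4 
   s2     s4   s5 
   s3     s6   s7 
   s4     s7   s8 
   s5     s8   s9 
   s6    s10  s11 
   s7    s11  s12 
   s8    s12  s13 
   s9    s13   s9 
   s10    s0  s14 
   s11   s14  s15 
   s12   s15  s16 
   s13   s16  s13 
   s14    s2  s17 
   s15   s17  s18 
   s16   s18  s16 
   s17    s5  s19 
   s18   s19  s18 
 * s19    s9  s19 
(> = start, * = accepting)

start=s0; accept=s19; s0-x->s1; s0-y->s2; s1-x->s3; s1-y->s4; s2-x->s4; s2-y->s5; s3-x->s6; s3-y->s7; s4-x->s7; s4-y->s8; s5-x->s8; s5-y->s9; s6-x->s10; s6-y->s11; s7-x->s11; s7-y->s12; s8-x->s12; s8-y->s13; s9-x->s13; s9-y->s9; s10-x->s0; s10-y->s14; s11-x->s14; s11-y->s15; s12-x->s15; s12-y->s16; s13-x->s16; s13-y->s13; s14-x->s2; s14-y->s17; s15-x->s17; s15-y->s18; s16-x->s18; s16-y->s16; s17-x->s5; s17-y->s19; s18-x->s19; s18-y->s18; s19-x->s9; s19-y->s19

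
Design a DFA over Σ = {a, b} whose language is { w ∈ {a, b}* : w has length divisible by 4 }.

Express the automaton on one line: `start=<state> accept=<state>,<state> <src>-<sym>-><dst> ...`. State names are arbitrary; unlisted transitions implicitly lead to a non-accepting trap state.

Only the length mod 4 matters, so use a 4-cycle: from any state, every input symbol moves to the next state, wrapping q3 back to q0. Mark q0 accepting.
A 4-state machine:
        a   b  
>* q0   q1  q1 
   q1   q2  q2 
   q2   q3  q3 
   q3   q0  q0 
(> = start, * = accepting)

start=q0 accept=q0 q0-a->q1 q0-b->q1 q1-a->q2 q1-b->q2 q2-a->q3 q2-b->q3 q3-a->q0 q3-b->q0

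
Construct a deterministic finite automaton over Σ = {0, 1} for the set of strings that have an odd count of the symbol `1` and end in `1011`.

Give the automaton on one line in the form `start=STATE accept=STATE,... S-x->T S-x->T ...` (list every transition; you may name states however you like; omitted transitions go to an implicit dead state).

start=q0 accept=q5 q0-0->q0 q0-1->q1 q1-0->q2 q1-1->q0 q2-0->q3 q2-1->q4 q3-0->q3 q3-1->q0 q4-0->q0 q4-1->q5 q5-0->q2 q5-1->q0

Run two small machines in parallel and take their product. One (2 states) tracks the count of `1`s modulo 2; the other (5 states) tracks how much of the suffix `1011` has currently been matched. Each combined state is a pair, one component from each; accept when both components accept. After merging equivalent states the machine shrinks.
A 6-state machine:
        0   1  
>  q0   q0  q1 
   q1   q2  q0 
   q2   q3  q4 
   q3   q3  q0 
   q4   q0  q5 
 * q5   q2  q0 
(> = start, * = accepting)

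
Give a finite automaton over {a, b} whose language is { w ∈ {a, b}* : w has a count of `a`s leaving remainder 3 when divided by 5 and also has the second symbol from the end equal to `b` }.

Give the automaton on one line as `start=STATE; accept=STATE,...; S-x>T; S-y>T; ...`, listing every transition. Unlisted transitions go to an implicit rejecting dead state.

Run two small machines in parallel and take their product. The first has 5 states tracking the count of `a`s modulo 5; the second has 7 states tracking the last 2 symbols read. A product state is a pair (one from each), accepting exactly when both do. Minimizing collapses redundant product states.
        a   b  
>  S0   S1  S0 
   S1   S2  S1 
   S2   S3  S4 
   S3   S5  S6 
   S4   S7  S4 
   S5   S0  S5 
   S6   S5  S8 
 * S7   S5  S6 
 * S8   S5  S8 
(> = start, * = accepting)

start=S0; accept=S7,S8; S0-a>S1; S0-b>S0; S1-a>S2; S1-b>S1; S2-a>S3; S2-b>S4; S3-a>S5; S3-b>S6; S4-a>S7; S4-b>S4; S5-a>S0; S5-b>S5; S6-a>S5; S6-b>S8; S7-a>S5; S7-b>S6; S8-a>S5; S8-b>S8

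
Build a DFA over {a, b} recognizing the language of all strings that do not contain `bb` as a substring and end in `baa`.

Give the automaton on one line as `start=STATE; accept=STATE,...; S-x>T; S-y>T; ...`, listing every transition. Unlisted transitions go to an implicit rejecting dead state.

Build one automaton per condition and run them in lockstep. The first has 3 states tracking partial matches of the forbidden pattern `bb`; the second has 4 states tracking how much of the suffix `baa` has currently been matched. A product state is a pair (one from each), accepting exactly when both do.
With 8 states:
        a   b  
>  q0   q0  q1 
   q1   q2  q3 
   q2   q4  q1 
   q3   q5  q3 
 * q4   q0  q1 
   q5   q6  q3 
   q6   q7  q3 
   q7   q7  q3 
(> = start, * = accepting)

start=q0; accept=q4; q0-a>q0; q0-b>q1; q1-a>q2; q1-b>q3; q2-a>q4; q2-b>q1; q3-a>q5; q3-b>q3; q4-a>q0; q4-b>q1; q5-a>q6; q5-b>q3; q6-a>q7; q6-b>q3; q7-a>q7; q7-b>q3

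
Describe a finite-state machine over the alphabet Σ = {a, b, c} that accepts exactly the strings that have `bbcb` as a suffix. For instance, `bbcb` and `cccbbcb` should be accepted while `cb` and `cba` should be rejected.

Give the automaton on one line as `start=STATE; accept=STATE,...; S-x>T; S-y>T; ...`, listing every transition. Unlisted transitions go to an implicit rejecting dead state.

start=S0; accept=S4; S0-a>S0; S0-b>S1; S0-c>S0; S1-a>S0; S1-b>S2; S1-c>S0; S2-a>S0; S2-b>S2; S2-c>S3; S3-a>S0; S3-b>S4; S3-c>S0; S4-a>S0; S4-b>S2; S4-c>S0

Remember how much of `bbcb` the current input suffix matches. State S0 means no match yet; S1 means the last symbol is `b`; S2 means the last 2 symbols are `bb`; S3 means the last 3 symbols are `bbc`; S4 means the last 4 symbols are `bbcb`. Only S4 accepts. On a mismatch, fall back to the longest proper suffix that is still a prefix of `bbcb`.
A 5-state machine:
        a   b   c  
>  S0   S0  S1  S0 
   S1   S0  S2  S0 
   S2   S0  S2  S3 
   S3   S0  S4  S0 
 * S4   S0  S2  S0 
(> = start, * = accepting)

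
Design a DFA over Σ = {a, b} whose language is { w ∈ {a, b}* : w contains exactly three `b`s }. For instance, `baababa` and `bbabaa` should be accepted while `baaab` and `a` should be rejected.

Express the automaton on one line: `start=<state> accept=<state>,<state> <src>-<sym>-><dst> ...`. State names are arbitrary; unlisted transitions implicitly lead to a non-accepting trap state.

start=s0 accept=s3 s0-a->s0 s0-b->s1 s1-a->s1 s1-b->s2 s2-a->s2 s2-b->s3 s3-a->s3 s3-b->s4 s4-a->s4 s4-b->s4

Only the number of `b`s matters, and only up to 4. Make a chain s0 → s1 → s2 → s3 → s4 advanced by each `b` (with s4 absorbing); every other symbol self-loops. The accepting set is {s3}.
A 5-state machine:
        a   b  
>  s0   s0  s1 
   s1   s1  s2 
   s2   s2  s3 
 * s3   s3  s4 
   s4   s4  s4 
(> = start, * = accepting)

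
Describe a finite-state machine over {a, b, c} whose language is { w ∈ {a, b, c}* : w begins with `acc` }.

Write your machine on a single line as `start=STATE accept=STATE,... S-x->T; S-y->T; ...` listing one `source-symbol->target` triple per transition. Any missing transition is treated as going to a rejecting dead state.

Walk along `acc` while the input agrees: from q0 take `a` to q1, and so on. Any deviation drops to the rejecting sink q4. Once q3 is reached the prefix is confirmed and every continuation is accepted.
With 5 states:
        a   b   c  
>  q0   q1  q4  q4 
   q1   q4  q4  q2 
   q2   q4  q4  q3 
 * q3   q3  q3  q3 
   q4   q4  q4  q4 
(> = start, * = accepting)

start=q0; accept=q3; q0-a->q1; q0-b->q4; q0-c->q4; q1-a->q4; q1-b->q4; q1-c->q2; q2-a->q4; q2-b->q4; q2-c->q3; q3-a->q3; q3-b->q3; q3-c->q3; q4-a->q4; q4-b->q4; q4-c->q4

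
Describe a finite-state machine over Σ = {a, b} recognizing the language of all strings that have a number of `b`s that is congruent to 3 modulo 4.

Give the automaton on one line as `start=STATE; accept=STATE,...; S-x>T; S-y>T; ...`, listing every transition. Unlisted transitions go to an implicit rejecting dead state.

The only thing that matters is how many `b`s have appeared, reduced mod 4. Use one state per residue: S0 for 0, …, S3 for 3. Reading `b` moves to the next residue; anything else stays put. S3 is accepting.
A 4-state machine:
        a   b  
>  S0   S0  S1 
   S1   S1  S2 
   S2   S2  S3 
 * S3   S3  S0 
(> = start, * = accepting)

start=S0; accept=S3; S0-a>S0; S0-b>S1; S1-a>S1; S1-b>S2; S2-a>S2; S2-b>S3; S3-a>S3; S3-b>S0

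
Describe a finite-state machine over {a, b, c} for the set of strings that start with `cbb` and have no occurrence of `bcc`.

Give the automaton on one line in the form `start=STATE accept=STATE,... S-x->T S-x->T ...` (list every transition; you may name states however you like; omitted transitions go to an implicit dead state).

Build one automaton per condition and run them in lockstep. The first has 5 states tracking whether the input so far still matches the prefix `cbb`; the second has 4 states tracking partial matches of the forbidden pattern `bcc`. A product state is a pair (one from each), accepting exactly when both do.
With 11 states:
          a    b    c  
>  s0     s1   s2   s3 
   s1     s1   s2   s1 
   s2     s1   s2   s4 
   s3     s1   s5   s1 
   s4     s1   s2   s6 
   s5     s1   s7   s4 
   s6     s6   s6   s6 
 * s7     s8   s7   s9 
 * s8     s8   s7   s8 
 * s9     s8   s7  s10 
   s10   s10  s10  s10 
(> = start, * = accepting)

start=s0 accept=s7,s8,s9 s0-a->s1 s0-b->s2 s0-c->s3 s1-a->s1 s1-b->s2 s1-c->s1 s2-a->s1 s2-b->s2 s2-c->s4 s3-a->s1 s3-b->s5 s3-c->s1 s4-a->s1 s4-b->s2 s4-c->s6 s5-a->s1 s5-b->s7 s5-c->s4 s6-a->s6 s6-b->s6 s6-c->s6 s7-a->s8 s7-b->s7 s7-c->s9 s8-a->s8 s8-b->s7 s8-c->s8 s9-a->s8 s9-b->s7 s9-c->s10 s10-a->s10 s10-b->s10 s10-c->s10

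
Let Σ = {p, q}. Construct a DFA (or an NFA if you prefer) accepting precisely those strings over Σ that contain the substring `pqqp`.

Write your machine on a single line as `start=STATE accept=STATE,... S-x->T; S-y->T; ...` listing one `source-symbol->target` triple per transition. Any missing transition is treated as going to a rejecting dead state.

start=s0; accept=s4; s0-p->s1; s0-q->s0; s1-p->s1; s1-q->s2; s2-p->s1; s2-q->s3; s3-p->s4; s3-q->s0; s4-p->s4; s4-q->s4

States s0..s3 record the length of the longest prefix of `pqqp` that matches the current input suffix. Reaching s4 means `pqqp` has been seen, and we stay there forever. Accept from s4.
A 5-state machine:
        p   q  
>  s0   s1  s0 
   s1   s1  s2 
   s2   s1  s3 
   s3   s4  s0 
 * s4   s4  s4 
(> = start, * = accepting)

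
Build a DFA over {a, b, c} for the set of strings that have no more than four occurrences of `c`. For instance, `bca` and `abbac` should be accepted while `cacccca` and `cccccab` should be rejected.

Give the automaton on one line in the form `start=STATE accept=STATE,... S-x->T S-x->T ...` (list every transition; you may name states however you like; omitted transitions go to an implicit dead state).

start=q0 accept=q0,q1,q2,q3,q4 q0-a->q0 q0-b->q0 q0-c->q1 q1-a->q1 q1-b->q1 q1-c->q2 q2-a->q2 q2-b->q2 q2-c->q3 q3-a->q3 q3-b->q3 q3-c->q4 q4-a->q4 q4-b->q4 q4-c->q5 q5-a->q5 q5-b->q5 q5-c->q5

Count `c`s, saturating at 5: states q0 through q4 mean 0 through 4 `c`s seen; q5 means more than 4. Each `c` increments (capped at q5); other symbols loop. Accept from {q0, q1, q2, q3, q4}.
6 states suffice.
        a   b   c  
>* q0   q0  q0  q1 
 * q1   q1  q1  q2 
 * q2   q2  q2  q3 
 * q3   q3  q3  q4 
 * q4   q4  q4  q5 
   q5   q5  q5  q5 
(> = start, * = accepting)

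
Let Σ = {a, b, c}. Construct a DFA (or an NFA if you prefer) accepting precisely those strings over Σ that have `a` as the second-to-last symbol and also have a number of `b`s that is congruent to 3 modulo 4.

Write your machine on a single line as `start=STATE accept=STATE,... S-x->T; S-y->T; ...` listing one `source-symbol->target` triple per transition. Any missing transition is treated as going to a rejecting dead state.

Build one automaton per condition and run them in lockstep. One (13 states) tracks the last 2 symbols read; the other (4 states) tracks the count of `b`s modulo 4. Each combined state is a pair, one component from each; accept when both components accept. Equivalent product states are then merged.
With 8 states:
        a   b   c  
>  q0   q0  q1  q0 
   q1   q1  q2  q1 
   q2   q3  q4  q2 
   q3   q3  q5  q2 
   q4   q6  q0  q4 
 * q5   q6  q0  q4 
   q6   q7  q0  q5 
 * q7   q7  q0  q5 
(> = start, * = accepting)

start=q0; accept=q5,q7; q0-a->q0; q0-b->q1; q0-c->q0; q1-a->q1; q1-b->q2; q1-c->q1; q2-a->q3; q2-b->q4; q2-c->q2; q3-a->q3; q3-b->q5; q3-c->q2; q4-a->q6; q4-b->q0; q4-c->q4; q5-a->q6; q5-b->q0; q5-c->q4; q6-a->q7; q6-b->q0; q6-c->q5; q7-a->q7; q7-b->q0; q7-c->q5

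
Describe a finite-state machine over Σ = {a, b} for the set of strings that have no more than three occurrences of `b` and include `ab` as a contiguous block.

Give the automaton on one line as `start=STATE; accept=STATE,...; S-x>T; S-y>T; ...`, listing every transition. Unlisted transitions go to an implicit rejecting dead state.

start=s0; accept=s3,s6,s9; s0-a>s1; s0-b>s2; s1-a>s1; s1-b>s3; s2-a>s4; s2-b>s5; s3-a>s3; s3-b>s6; s4-a>s4; s4-b>s6; s5-a>s7; s5-b>s8; s6-a>s6; s6-b>s9; s7-a>s7; s7-b>s9; s8-a>s8; s8-b>s8; s9-a>s9; s9-b>s8

Handle the two conditions separately and then intersect. The first has 5 states tracking the count of `b`s, saturating at 4; the second has 3 states tracking whether and how much of `ab` has been seen. A product state is a pair (one from each), accepting exactly when both do. Equivalent product states are then merged.
        a   b  
>  s0   s1  s2 
   s1   s1  s3 
   s2   s4  s5 
 * s3   s3  s6 
   s4   s4  s6 
   s5   s7  s8 
 * s6   s6  s9 
   s7   s7  s9 
   s8   s8  s8 
 * s9   s9  s8 
(> = start, * = accepting)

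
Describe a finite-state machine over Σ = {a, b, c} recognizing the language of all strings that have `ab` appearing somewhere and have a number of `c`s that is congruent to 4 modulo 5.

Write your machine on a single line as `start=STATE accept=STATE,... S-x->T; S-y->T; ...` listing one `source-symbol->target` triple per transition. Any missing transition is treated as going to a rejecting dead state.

Run two small machines in parallel and take their product. One (3 states) tracks whether and how much of `ab` has been seen; the other (5 states) tracks the count of `c`s modulo 5. Each combined state is a pair, one component from each; accept when both components accept.
A 15-state machine:
          a    b    c  
>  q0     q1   q0   q2 
   q1     q1   q3   q2 
   q2     q4   q2   q5 
   q3     q3   q3   q6 
   q4     q4   q6   q5 
   q5     q7   q5   q8 
   q6     q6   q6   q9 
   q7     q7   q9   q8 
   q8    q10   q8  q11 
   q9     q9   q9  q12 
   q10   q10  q12  q11 
   q11   q13  q11   q0 
   q12   q12  q12  q14 
   q13   q13  q14   q0 
 * q14   q14  q14   q3 
(> = start, * = accepting)

start=q0; accept=q14; q0-a->q1; q0-b->q0; q0-c->q2; q1-a->q1; q1-b->q3; q1-c->q2; q2-a->q4; q2-b->q2; q2-c->q5; q3-a->q3; q3-b->q3; q3-c->q6; q4-a->q4; q4-b->q6; q4-c->q5; q5-a->q7; q5-b->q5; q5-c->q8; q6-a->q6; q6-b->q6; q6-c->q9; q7-a->q7; q7-b->q9; q7-c->q8; q8-a->q10; q8-b->q8; q8-c->q11; q9-a->q9; q9-b->q9; q9-c->q12; q10-a->q10; q10-b->q12; q10-c->q11; q11-a->q13; q11-b->q11; q11-c->q0; q12-a->q12; q12-b->q12; q12-c->q14; q13-a->q13; q13-b->q14; q13-c->q0; q14-a->q14; q14-b->q14; q14-c->q3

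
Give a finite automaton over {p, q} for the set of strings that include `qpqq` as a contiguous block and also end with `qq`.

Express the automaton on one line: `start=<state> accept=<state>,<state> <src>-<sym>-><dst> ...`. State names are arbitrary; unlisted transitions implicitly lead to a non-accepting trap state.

Run two small machines in parallel and take their product. The first has 5 states tracking whether and how much of `qpqq` has been seen; the second has 3 states tracking how much of the suffix `qq` has currently been matched. A product state is a pair (one from each), accepting exactly when both do.
8 states suffice.
       p  q 
>  A   A  B 
   B   C  D 
   C   A  E 
   D   C  D 
   E   C  F 
 * F   G  F 
   G   G  H 
   H   G  F 
(> = start, * = accepting)

start=A accept=F A-p->A A-q->B B-p->C B-q->D C-p->A C-q->E D-p->C D-q->D E-p->C E-q->F F-p->G F-q->F G-p->G G-q->H H-p->G H-q->F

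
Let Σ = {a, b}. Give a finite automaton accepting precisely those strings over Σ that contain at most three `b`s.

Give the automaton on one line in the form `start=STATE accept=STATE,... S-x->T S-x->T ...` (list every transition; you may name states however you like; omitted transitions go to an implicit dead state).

Count `b`s, saturating at 4: states s0 through s3 mean 0 through 3 `b`s seen; s4 means more than 3. Each `b` increments (capped at s4); other symbols loop. Accept from {s0, s1, s2, s3}.
A 5-state machine:
        a   b  
>* s0   s0  s1 
 * s1   s1  s2 
 * s2   s2  s3 
 * s3   s3  s4 
   s4   s4  s4 
(> = start, * = accepting)

start=s0 accept=s0,s1,s2,s3 s0-a->s0 s0-b->s1 s1-a->s1 s1-b->s2 s2-a->s2 s2-b->s3 s3-a->s3 s3-b->s4 s4-a->s4 s4-b->s4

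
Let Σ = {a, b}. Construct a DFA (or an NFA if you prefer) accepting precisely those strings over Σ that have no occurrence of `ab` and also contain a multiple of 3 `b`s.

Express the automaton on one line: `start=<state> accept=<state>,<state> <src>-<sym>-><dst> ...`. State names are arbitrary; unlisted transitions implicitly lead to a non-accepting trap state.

start=q0 accept=q0,q1 q0-a->q1 q0-b->q2 q1-a->q1 q1-b->q3 q2-a->q4 q2-b->q5 q3-a->q3 q3-b->q6 q4-a->q4 q4-b->q6 q5-a->q7 q5-b->q0 q6-a->q6 q6-b->q8 q7-a->q7 q7-b->q8 q8-a->q8 q8-b->q3

Handle the two conditions separately and then intersect. The first has 3 states tracking partial matches of the forbidden pattern `ab`; the second has 3 states tracking the count of `b`s modulo 3. A product state is a pair (one from each), accepting exactly when both do.
9 states suffice.
        a   b  
>* q0   q1  q2 
 * q1   q1  q3 
   q2   q4  q5 
   q3   q3  q6 
   q4   q4  q6 
   q5   q7  q0 
   q6   q6  q8 
   q7   q7  q8 
   q8   q8  q3 
(> = start, * = accepting)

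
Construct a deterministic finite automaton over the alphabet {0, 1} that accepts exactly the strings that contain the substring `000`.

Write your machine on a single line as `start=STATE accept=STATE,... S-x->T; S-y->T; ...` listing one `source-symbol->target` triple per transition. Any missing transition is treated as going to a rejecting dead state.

States q0..q2 record the length of the longest prefix of `000` that matches the current input suffix. Reaching q3 means `000` has been seen, and we stay there forever. Accept from q3.
A 4-state machine:
        0   1  
>  q0   q1  q0 
   q1   q2  q0 
   q2   q3  q0 
 * q3   q3  q3 
(> = start, * = accepting)

start=q0; accept=q3; q0-0->q1; q0-1->q0; q1-0->q2; q1-1->q0; q2-0->q3; q2-1->q0; q3-0->q3; q3-1->q3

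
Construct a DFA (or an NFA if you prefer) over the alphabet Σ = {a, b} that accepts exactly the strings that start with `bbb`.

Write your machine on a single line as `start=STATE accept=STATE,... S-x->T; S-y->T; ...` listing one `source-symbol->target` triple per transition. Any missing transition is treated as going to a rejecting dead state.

start=q0; accept=q3; q0-a->q4; q0-b->q1; q1-a->q4; q1-b->q2; q2-a->q4; q2-b->q3; q3-a->q3; q3-b->q3; q4-a->q4; q4-b->q4

Walk along `bbb` while the input agrees: from q0 take `b` to q1, and so on. Any deviation drops to the rejecting sink q4. Once q3 is reached the prefix is confirmed and every continuation is accepted.
With 5 states:
        a   b  
>  q0   q4  q1 
   q1   q4  q2 
   q2   q4  q3 
 * q3   q3  q3 
   q4   q4  q4 
(> = start, * = accepting)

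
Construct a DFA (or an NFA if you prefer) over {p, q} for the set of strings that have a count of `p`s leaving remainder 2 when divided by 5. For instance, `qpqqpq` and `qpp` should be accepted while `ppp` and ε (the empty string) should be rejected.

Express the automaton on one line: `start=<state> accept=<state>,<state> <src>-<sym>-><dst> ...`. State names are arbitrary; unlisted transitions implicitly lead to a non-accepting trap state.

Keep the running count of `p`s modulo 5: each `p` advances along the cycle S0 → S1 → S2 → S3 → S4 → S0 while other symbols loop. Accept at S2.
        p   q  
>  S0   S1  S0 
   S1   S2  S1 
 * S2   S3  S2 
   S3   S4  S3 
   S4   S0  S4 
(> = start, * = accepting)

start=S0 accept=S2 S0-p->S1 S0-q->S0 S1-p->S2 S1-q->S1 S2-p->S3 S2-q->S2 S3-p->S4 S3-q->S3 S4-p->S0 S4-q->S4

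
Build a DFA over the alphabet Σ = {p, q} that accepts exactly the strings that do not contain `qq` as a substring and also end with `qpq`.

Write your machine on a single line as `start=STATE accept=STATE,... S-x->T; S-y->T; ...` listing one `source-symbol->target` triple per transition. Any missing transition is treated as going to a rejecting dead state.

start=S0; accept=S4; S0-p->S0; S0-q->S1; S1-p->S2; S1-q->S3; S2-p->S0; S2-q->S4; S3-p->S5; S3-q->S3; S4-p->S2; S4-q->S3; S5-p->S6; S5-q->S7; S6-p->S6; S6-q->S3; S7-p->S5; S7-q->S3

Handle the two conditions separately and then intersect. The first has 3 states tracking partial matches of the forbidden pattern `qq`; the second has 4 states tracking how much of the suffix `qpq` has currently been matched. A product state is a pair (one from each), accepting exactly when both do.
With 8 states:
        p   q  
>  S0   S0  S1 
   S1   S2  S3 
   S2   S0  S4 
   S3   S5  S3 
 * S4   S2  S3 
   S5   S6  S7 
   S6   S6  S3 
   S7   S5  S3 
(> = start, * = accepting)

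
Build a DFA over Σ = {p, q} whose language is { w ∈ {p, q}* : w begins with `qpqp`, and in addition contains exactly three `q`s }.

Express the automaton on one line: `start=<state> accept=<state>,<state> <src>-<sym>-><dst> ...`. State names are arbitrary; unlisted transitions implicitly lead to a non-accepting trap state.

start=S0 accept=S6 S0-p->S1 S0-q->S2 S1-p->S1 S1-q->S1 S2-p->S3 S2-q->S1 S3-p->S1 S3-q->S4 S4-p->S5 S4-q->S1 S5-p->S5 S5-q->S6 S6-p->S6 S6-q->S1

Run two small machines in parallel and take their product. One (6 states) tracks whether the input so far still matches the prefix `qpqp`; the other (5 states) tracks the count of `q`s, saturating at 4. Each combined state is a pair, one component from each; accept when both components accept. Minimizing collapses redundant product states.
With 7 states:
        p   q  
>  S0   S1  S2 
   S1   S1  S1 
   S2   S3  S1 
   S3   S1  S4 
   S4   S5  S1 
   S5   S5  S6 
 * S6   S6  S1 
(> = start, * = accepting)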